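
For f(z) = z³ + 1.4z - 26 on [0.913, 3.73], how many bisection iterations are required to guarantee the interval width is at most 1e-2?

Initial width b − a = 3.73 − 0.913 = 2.817000.
After n steps the width is (b−a)/2^n; need (b−a)/2^n ≤ 1e-2.
So n ≥ log₂(2.817000/1e-2) = log₂(281.7000) ≈ 8.1380.
Hence n = 9.

9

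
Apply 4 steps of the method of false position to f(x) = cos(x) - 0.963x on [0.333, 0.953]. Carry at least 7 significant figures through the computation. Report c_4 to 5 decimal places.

f(0.333000) = 0.624387, f(0.953000) = -0.338499
step 1: c = 0.735041, f(c) = 0.033958 > 0 → new bracket [0.735041, 0.953000]
step 2: c = 0.754913, f(c) = 0.001349 > 0 → new bracket [0.754913, 0.953000]
step 3: c = 0.755700, f(c) = 0.000053 > 0 → new bracket [0.755700, 0.953000]
step 4: c = 0.755731, f(c) = 0.000002 > 0 → new bracket [0.755731, 0.953000]

0.75573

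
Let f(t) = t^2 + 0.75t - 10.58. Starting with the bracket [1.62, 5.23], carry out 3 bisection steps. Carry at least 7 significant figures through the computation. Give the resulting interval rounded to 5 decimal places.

f(1.620000) = -6.740600, f(5.230000) = 20.695400 (opposite signs)
step 1: m = 3.425000, f(m) = 3.719375 > 0 → root in [1.620000, 3.425000]
step 2: m = 2.522500, f(m) = -2.325119 < 0 → root in [2.522500, 3.425000]
step 3: m = 2.973750, f(m) = 0.493502 > 0 → root in [2.522500, 2.973750]

[2.52250, 2.97375]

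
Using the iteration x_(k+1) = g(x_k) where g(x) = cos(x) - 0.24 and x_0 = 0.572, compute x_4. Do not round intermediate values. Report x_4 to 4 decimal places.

x_1 = g(0.572000) = 0.600820
x_2 = g(0.600820) = 0.584872
x_3 = g(0.584872) = 0.593783
x_4 = g(0.593783) = 0.588830

0.5888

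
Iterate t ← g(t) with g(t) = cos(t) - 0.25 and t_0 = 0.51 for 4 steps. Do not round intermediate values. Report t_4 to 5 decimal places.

0.57756

t_1 = g(0.510000) = 0.622745
t_2 = g(0.622745) = 0.562281
t_3 = g(0.562281) = 0.596041
t_4 = g(0.596041) = 0.577564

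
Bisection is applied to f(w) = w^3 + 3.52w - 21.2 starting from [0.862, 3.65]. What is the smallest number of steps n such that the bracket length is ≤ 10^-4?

15

Initial width b − a = 3.65 − 0.862 = 2.788000.
After n steps the width is (b−a)/2^n; need (b−a)/2^n ≤ 10^-4.
So n ≥ log₂(2.788000/10^-4) = log₂(27880.0000) ≈ 14.7669.
Hence n = 15.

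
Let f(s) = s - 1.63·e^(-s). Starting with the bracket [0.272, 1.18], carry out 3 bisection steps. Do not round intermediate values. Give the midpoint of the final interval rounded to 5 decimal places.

f(0.272000) = -0.969822, f(1.180000) = 0.679136 (opposite signs)
step 1: m = 0.726000, f(m) = -0.062660 < 0 → root in [0.726000, 1.180000]
step 2: m = 0.953000, f(m) = 0.324500 > 0 → root in [0.726000, 0.953000]
step 3: m = 0.839500, f(m) = 0.135460 > 0 → root in [0.726000, 0.839500]
Midpoint of [0.726000, 0.839500] = 0.782750

0.78275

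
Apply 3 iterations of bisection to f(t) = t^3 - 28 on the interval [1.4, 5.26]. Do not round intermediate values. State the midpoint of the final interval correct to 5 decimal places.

3.08875

f(1.400000) = -25.256000, f(5.260000) = 117.531576 (opposite signs)
step 1: m = 3.330000, f(m) = 8.926037 > 0 → root in [1.400000, 3.330000]
step 2: m = 2.365000, f(m) = -14.772023 < 0 → root in [2.365000, 3.330000]
step 3: m = 2.847500, f(m) = -4.911740 < 0 → root in [2.847500, 3.330000]
Midpoint of [2.847500, 3.330000] = 3.088750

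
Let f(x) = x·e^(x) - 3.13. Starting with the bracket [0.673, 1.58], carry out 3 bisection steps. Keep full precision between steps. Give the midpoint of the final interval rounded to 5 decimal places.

1.06981

f(0.673000) = -1.810847, f(1.580000) = 4.540830 (opposite signs)
step 1: m = 1.126500, f(m) = 0.345073 > 0 → root in [0.673000, 1.126500]
step 2: m = 0.899750, f(m) = -0.917525 < 0 → root in [0.899750, 1.126500]
step 3: m = 1.013125, f(m) = -0.339657 < 0 → root in [1.013125, 1.126500]
Midpoint of [1.013125, 1.126500] = 1.069813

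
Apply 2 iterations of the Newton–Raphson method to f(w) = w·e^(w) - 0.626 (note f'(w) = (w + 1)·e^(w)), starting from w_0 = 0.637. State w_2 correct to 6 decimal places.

w_0 = 0.637000: f = 0.578440, f' = 3.095240 → w_1 = 0.637000 - (0.578440)/(3.095240) = 0.450120
w_1 = 0.450120: f = 0.080013, f' = 2.274512 → w_2 = 0.450120 - (0.080013)/(2.274512) = 0.414942

0.414942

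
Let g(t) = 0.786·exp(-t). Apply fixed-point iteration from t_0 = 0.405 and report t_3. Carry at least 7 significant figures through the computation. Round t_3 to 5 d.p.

t_1 = g(0.405000) = 0.524244
t_2 = g(0.524244) = 0.465314
t_3 = g(0.465314) = 0.493559

0.49356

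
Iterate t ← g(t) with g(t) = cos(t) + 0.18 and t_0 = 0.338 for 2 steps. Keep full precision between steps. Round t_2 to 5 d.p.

t_1 = g(0.338000) = 1.123420
t_2 = g(1.123420) = 0.612602

0.61260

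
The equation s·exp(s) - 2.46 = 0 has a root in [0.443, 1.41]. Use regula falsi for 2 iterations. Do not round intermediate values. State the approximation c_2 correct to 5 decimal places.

False-position update: c = (a·f(b) − b·f(a))/(f(b) − f(a)); replace the endpoint whose sign matches f(c).
f(0.443000) = -1.770084, f(1.410000) = 3.315297
step 1: c = 0.779587, f(c) = -0.760056 < 0 → new bracket [0.779587, 1.410000]
step 2: c = 0.897159, f(c) = -0.259604 < 0 → new bracket [0.897159, 1.410000]

0.89716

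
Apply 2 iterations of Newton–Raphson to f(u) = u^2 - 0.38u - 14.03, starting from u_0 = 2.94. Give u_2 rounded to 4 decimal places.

Newton update: u ← u − f(u)/f'(u).
f'(u) = 2u - 0.38
u_0 = 2.940000: f = -6.503600, f' = 5.500000 → u_1 = 2.940000 - (-6.503600)/(5.500000) = 4.122473
u_1 = 4.122473: f = 1.398242, f' = 7.864945 → u_2 = 4.122473 - (1.398242)/(7.864945) = 3.944691

3.9447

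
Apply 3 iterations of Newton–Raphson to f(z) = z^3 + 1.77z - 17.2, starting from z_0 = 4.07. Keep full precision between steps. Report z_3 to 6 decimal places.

2.357566

Newton update: z ← z − f(z)/f'(z).
f'(z) = 3z^2 + 1.77
z_0 = 4.070000: f = 57.423043, f' = 51.464700 → z_1 = 4.070000 - (57.423043)/(51.464700) = 2.954225
z_1 = 2.954225: f = 13.811806, f' = 27.952330 → z_2 = 2.954225 - (13.811806)/(27.952330) = 2.460105
z_2 = 2.460105: f = 2.043221, f' = 19.926344 → z_3 = 2.460105 - (2.043221)/(19.926344) = 2.357566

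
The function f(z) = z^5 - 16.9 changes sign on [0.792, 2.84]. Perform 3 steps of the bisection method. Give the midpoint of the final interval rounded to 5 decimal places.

f(0.792000) = -16.588380, f(2.840000) = 167.853086 (opposite signs)
step 1: m = 1.816000, f(m) = 2.850551 > 0 → root in [0.792000, 1.816000]
step 2: m = 1.304000, f(m) = -13.129595 < 0 → root in [1.304000, 1.816000]
step 3: m = 1.560000, f(m) = -7.661042 < 0 → root in [1.560000, 1.816000]
Midpoint of [1.560000, 1.816000] = 1.688000

1.68800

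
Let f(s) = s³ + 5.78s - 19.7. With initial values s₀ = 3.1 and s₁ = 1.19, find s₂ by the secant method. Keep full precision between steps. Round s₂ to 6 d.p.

f(s_0) = 28.009000, f(s_1) = -11.136641
s_2 = 1.190000 - (-11.136641)·(1.190000 - 3.100000)/(-11.136641 - (28.009000)) = 1.733381; f(s_2) = -4.472929

1.733381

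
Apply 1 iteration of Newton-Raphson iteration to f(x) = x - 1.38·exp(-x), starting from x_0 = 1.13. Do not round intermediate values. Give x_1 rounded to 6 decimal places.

f'(x) = 1 + 1.38·exp(-x)
x_0 = 1.130000: f = 0.684214, f' = 1.445786 → x_1 = 1.130000 - (0.684214)/(1.445786) = 0.656753

0.656753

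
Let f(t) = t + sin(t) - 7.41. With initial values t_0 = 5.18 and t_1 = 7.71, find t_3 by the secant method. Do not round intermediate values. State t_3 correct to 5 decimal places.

Secant update: t_(k+1) = t_k − f(t_k)·(t_k − t_(k-1))/(f(t_k) − f(t_(k-1))).
f(t_0) = -3.122648, f(t_1) = 1.289653
t_2 = 7.710000 - (1.289653)·(7.710000 - 5.180000)/(1.289653 - (-3.122648)) = 6.970517; f(t_2) = 0.194994
t_3 = 6.970517 - (0.194994)·(6.970517 - 7.710000)/(0.194994 - (1.289653)) = 6.838791; f(t_3) = -0.043751

6.83879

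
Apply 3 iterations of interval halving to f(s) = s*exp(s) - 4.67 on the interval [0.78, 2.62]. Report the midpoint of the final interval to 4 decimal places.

f(0.780000) = -2.968452, f(2.620000) = 31.317596 (opposite signs)
step 1: m = 1.700000, f(m) = 4.635711 > 0 → root in [0.780000, 1.700000]
step 2: m = 1.240000, f(m) = -0.385039 < 0 → root in [1.240000, 1.700000]
step 3: m = 1.470000, f(m) = 1.723376 > 0 → root in [1.240000, 1.470000]
Midpoint of [1.240000, 1.470000] = 1.355000

1.3550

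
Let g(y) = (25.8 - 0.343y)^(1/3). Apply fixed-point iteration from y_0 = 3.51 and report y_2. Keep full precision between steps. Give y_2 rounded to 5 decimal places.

y_1 = g(3.510000) = 2.908184
y_2 = g(2.908184) = 2.916297

2.91630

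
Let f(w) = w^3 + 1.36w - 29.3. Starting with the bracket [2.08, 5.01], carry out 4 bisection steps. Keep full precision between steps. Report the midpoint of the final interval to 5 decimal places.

2.90406

f(2.080000) = -17.472288, f(5.010000) = 103.265101 (opposite signs)
step 1: m = 3.545000, f(m) = 20.071304 > 0 → root in [2.080000, 3.545000]
step 2: m = 2.812500, f(m) = -3.227686 < 0 → root in [2.812500, 3.545000]
step 3: m = 3.178750, f(m) = 7.142625 > 0 → root in [2.812500, 3.178750]
step 4: m = 2.995625, f(m) = 1.656097 > 0 → root in [2.812500, 2.995625]
Midpoint of [2.812500, 2.995625] = 2.904063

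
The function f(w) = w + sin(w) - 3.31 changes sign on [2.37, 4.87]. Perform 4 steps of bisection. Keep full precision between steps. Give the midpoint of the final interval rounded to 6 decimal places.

4.166875

f(2.370000) = -0.242722, f(4.870000) = 0.572395 (opposite signs)
step 1: m = 3.620000, f(m) = -0.150366 < 0 → root in [3.620000, 4.870000]
step 2: m = 4.245000, f(m) = 0.042252 > 0 → root in [3.620000, 4.245000]
step 3: m = 3.932500, f(m) = -0.088492 < 0 → root in [3.932500, 4.245000]
step 4: m = 4.088750, f(m) = -0.033009 < 0 → root in [4.088750, 4.245000]
Midpoint of [4.088750, 4.245000] = 4.166875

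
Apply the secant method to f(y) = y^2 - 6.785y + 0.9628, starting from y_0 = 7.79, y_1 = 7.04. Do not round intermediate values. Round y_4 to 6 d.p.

Secant update: y_(k+1) = y_k − f(y_k)·(y_k − y_(k-1))/(f(y_k) − f(y_(k-1))).
f(y_0) = 8.791750, f(y_1) = 2.758000
y_2 = 7.040000 - (2.758000)·(7.040000 - 7.790000)/(2.758000 - (8.791750)) = 6.697178; f(y_2) = 0.374643
y_3 = 6.697178 - (0.374643)·(6.697178 - 7.040000)/(0.374643 - (2.758000)) = 6.643290; f(y_3) = 0.021378
y_4 = 6.643290 - (0.021378)·(6.643290 - 6.697178)/(0.021378 - (0.374643)) = 6.640029; f(y_4) = 0.000186

6.640029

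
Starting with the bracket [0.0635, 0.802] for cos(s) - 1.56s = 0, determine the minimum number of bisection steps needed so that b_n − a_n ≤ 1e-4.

13

Initial width b − a = 0.802 − 0.0635 = 0.738500.
After n steps the width is (b−a)/2^n; need (b−a)/2^n ≤ 1e-4.
So n ≥ log₂(0.738500/1e-4) = log₂(7385.0000) ≈ 12.8504.
Hence n = 13.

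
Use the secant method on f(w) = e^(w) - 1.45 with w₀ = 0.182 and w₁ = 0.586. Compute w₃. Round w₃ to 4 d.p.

f(w_0) = -0.250386, f(w_1) = 0.346787
w_2 = 0.586000 - (0.346787)·(0.586000 - 0.182000)/(0.346787 - (-0.250386)) = 0.351391; f(w_2) = -0.028957
w_3 = 0.351391 - (-0.028957)·(0.351391 - 0.586000)/(-0.028957 - (0.346787)) = 0.369471; f(w_3) = -0.003030

0.3695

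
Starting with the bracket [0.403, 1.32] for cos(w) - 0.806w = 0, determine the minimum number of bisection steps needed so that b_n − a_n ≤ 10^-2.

7

Initial width b − a = 1.32 − 0.403 = 0.917000.
After n steps the width is (b−a)/2^n; need (b−a)/2^n ≤ 10^-2.
So n ≥ log₂(0.917000/10^-2) = log₂(91.7000) ≈ 6.5188.
Hence n = 7.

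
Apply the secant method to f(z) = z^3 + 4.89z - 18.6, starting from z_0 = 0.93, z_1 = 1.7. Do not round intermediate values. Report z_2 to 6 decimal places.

2.225528

f(z_0) = -13.247943, f(z_1) = -5.374000
z_2 = 1.700000 - (-5.374000)·(1.700000 - 0.930000)/(-5.374000 - (-13.247943)) = 2.225528; f(z_2) = 3.305822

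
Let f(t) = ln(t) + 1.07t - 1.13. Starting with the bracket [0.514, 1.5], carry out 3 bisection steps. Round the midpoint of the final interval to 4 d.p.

f(0.514000) = -1.245552, f(1.500000) = 0.880465 (opposite signs)
step 1: m = 1.007000, f(m) = -0.045534 < 0 → root in [1.007000, 1.500000]
step 2: m = 1.253500, f(m) = 0.437185 > 0 → root in [1.007000, 1.253500]
step 3: m = 1.130250, f(m) = 0.201806 > 0 → root in [1.007000, 1.130250]
Midpoint of [1.007000, 1.130250] = 1.068625

1.0686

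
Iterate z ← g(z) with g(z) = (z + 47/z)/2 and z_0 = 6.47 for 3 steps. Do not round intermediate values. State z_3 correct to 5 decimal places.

6.85565

z_1 = g(6.470000) = 6.867148
z_2 = g(6.867148) = 6.855664
z_3 = g(6.855664) = 6.855655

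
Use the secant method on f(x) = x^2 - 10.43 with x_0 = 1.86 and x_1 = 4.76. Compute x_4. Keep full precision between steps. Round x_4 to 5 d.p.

Secant update: x_(k+1) = x_k − f(x_k)·(x_k − x_(k-1))/(f(x_k) − f(x_(k-1))).
f(x_0) = -6.970400, f(x_1) = 12.227600
x_2 = 4.760000 - (12.227600)·(4.760000 - 1.860000)/(12.227600 - (-6.970400)) = 2.912931; f(x_2) = -1.944836
x_3 = 2.912931 - (-1.944836)·(2.912931 - 4.760000)/(-1.944836 - (12.227600)) = 3.166398; f(x_3) = -0.403926
x_4 = 3.166398 - (-0.403926)·(3.166398 - 2.912931)/(-0.403926 - (-1.944836)) = 3.232840; f(x_4) = 0.021256

3.23284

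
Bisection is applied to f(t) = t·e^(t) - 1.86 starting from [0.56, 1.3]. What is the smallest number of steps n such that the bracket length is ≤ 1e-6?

20

Initial width b − a = 1.3 − 0.56 = 0.740000.
After n steps the width is (b−a)/2^n; need (b−a)/2^n ≤ 1e-6.
So n ≥ log₂(0.740000/1e-6) = log₂(740000.0000) ≈ 19.4972.
Hence n = 20.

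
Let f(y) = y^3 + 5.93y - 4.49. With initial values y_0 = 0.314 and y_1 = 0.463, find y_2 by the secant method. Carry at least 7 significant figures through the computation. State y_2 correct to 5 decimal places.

0.72052

f(y_0) = -2.597021, f(y_1) = -1.645157
y_2 = 0.463000 - (-1.645157)·(0.463000 - 0.314000)/(-1.645157 - (-2.597021)) = 0.720525; f(y_2) = 0.156776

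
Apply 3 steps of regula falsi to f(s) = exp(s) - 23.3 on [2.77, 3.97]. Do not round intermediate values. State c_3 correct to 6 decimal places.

f(2.770000) = -7.341366, f(3.970000) = 29.684531
step 1: c = 3.007932, f(c) = -3.054515 < 0 → new bracket [3.007932, 3.970000]
step 2: c = 3.097692, f(c) = -1.153230 < 0 → new bracket [3.097692, 3.970000]
step 3: c = 3.130313, f(c) = -0.418857 < 0 → new bracket [3.130313, 3.970000]

3.130313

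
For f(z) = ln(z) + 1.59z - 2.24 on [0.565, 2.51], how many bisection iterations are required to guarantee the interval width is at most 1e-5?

18

Initial width b − a = 2.51 − 0.565 = 1.945000.
After n steps the width is (b−a)/2^n; need (b−a)/2^n ≤ 1e-5.
So n ≥ log₂(1.945000/1e-5) = log₂(194500.0000) ≈ 17.5694.
Hence n = 18.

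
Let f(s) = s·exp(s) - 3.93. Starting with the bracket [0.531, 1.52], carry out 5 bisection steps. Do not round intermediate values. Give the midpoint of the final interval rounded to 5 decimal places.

f(0.531000) = -3.026964, f(1.520000) = 3.019782 (opposite signs)
step 1: m = 1.025500, f(m) = -1.070404 < 0 → root in [1.025500, 1.520000]
step 2: m = 1.272750, f(m) = 0.614555 > 0 → root in [1.025500, 1.272750]
step 3: m = 1.149125, f(m) = -0.304016 < 0 → root in [1.149125, 1.272750]
step 4: m = 1.210938, f(m) = 0.134669 > 0 → root in [1.149125, 1.210938]
step 5: m = 1.180031, f(m) = -0.089617 < 0 → root in [1.180031, 1.210938]
Midpoint of [1.180031, 1.210938] = 1.195484

1.19548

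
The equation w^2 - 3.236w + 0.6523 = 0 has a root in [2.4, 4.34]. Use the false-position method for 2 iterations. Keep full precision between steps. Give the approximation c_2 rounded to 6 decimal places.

2.940761

False-position update: c = (a·f(b) − b·f(a))/(f(b) − f(a)); replace the endpoint whose sign matches f(c).
f(2.400000) = -1.354100, f(4.340000) = 5.443660
step 1: c = 2.786444, f(c) = -0.600362 < 0 → new bracket [2.786444, 4.340000]
step 2: c = 2.940761, f(c) = -0.215927 < 0 → new bracket [2.940761, 4.340000]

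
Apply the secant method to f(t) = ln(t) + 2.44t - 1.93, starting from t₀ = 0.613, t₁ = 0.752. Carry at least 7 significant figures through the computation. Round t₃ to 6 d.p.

f(t_0) = -0.923670, f(t_1) = -0.380139
t_2 = 0.752000 - (-0.380139)·(0.752000 - 0.613000)/(-0.380139 - (-0.923670)) = 0.849215; f(t_2) = -0.021359
t_3 = 0.849215 - (-0.021359)·(0.849215 - 0.752000)/(-0.021359 - (-0.380139)) = 0.855002; f(t_3) = -0.000446

0.855002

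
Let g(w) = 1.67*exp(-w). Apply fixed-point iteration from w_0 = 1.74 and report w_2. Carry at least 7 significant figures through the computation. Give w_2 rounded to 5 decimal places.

w_1 = g(1.740000) = 0.293119
w_2 = g(0.293119) = 1.245709

1.24571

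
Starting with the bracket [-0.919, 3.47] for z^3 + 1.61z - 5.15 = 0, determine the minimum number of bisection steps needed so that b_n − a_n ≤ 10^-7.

Initial width b − a = 3.47 − -0.919 = 4.389000.
After n steps the width is (b−a)/2^n; need (b−a)/2^n ≤ 10^-7.
So n ≥ log₂(4.389000/10^-7) = log₂(43890000.0000) ≈ 25.3874.
Hence n = 26.

26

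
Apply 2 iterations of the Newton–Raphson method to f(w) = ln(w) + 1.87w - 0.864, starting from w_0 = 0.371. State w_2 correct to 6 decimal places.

f'(w) = 1/w + 1.87
w_0 = 0.371000: f = -1.161783, f' = 4.565418 → w_1 = 0.371000 - (-1.161783)/(4.565418) = 0.625475
w_1 = 0.625475: f = -0.163607, f' = 3.468786 → w_2 = 0.625475 - (-0.163607)/(3.468786) = 0.672640

0.672640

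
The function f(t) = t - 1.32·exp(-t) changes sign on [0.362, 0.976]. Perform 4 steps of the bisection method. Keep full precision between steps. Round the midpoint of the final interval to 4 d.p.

f(0.362000) = -0.557093, f(0.976000) = 0.478604 (opposite signs)
step 1: m = 0.669000, f(m) = -0.007131 < 0 → root in [0.669000, 0.976000]
step 2: m = 0.822500, f(m) = 0.242582 > 0 → root in [0.669000, 0.822500]
step 3: m = 0.745750, f(m) = 0.119571 > 0 → root in [0.669000, 0.745750]
step 4: m = 0.707375, f(m) = 0.056699 > 0 → root in [0.669000, 0.707375]
Midpoint of [0.669000, 0.707375] = 0.688188

0.6882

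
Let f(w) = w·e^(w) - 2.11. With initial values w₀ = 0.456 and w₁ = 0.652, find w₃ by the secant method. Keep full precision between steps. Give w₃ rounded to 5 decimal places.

f(w_0) = -1.390546, f(w_1) = -0.858567
w_2 = 0.652000 - (-0.858567)·(0.652000 - 0.456000)/(-0.858567 - (-1.390546)) = 0.968327; f(w_2) = 0.440122
w_3 = 0.968327 - (0.440122)·(0.968327 - 0.652000)/(0.440122 - (-0.858567)) = 0.861125; f(w_3) = -0.072734

0.86112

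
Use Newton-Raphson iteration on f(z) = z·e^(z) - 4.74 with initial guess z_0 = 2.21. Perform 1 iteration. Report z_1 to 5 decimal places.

Newton update: z ← z − f(z)/f'(z).
f'(z) = (z + 1)·e^(z)
z_0 = 2.210000: f = 15.405733, f' = 29.261450 → z_1 = 2.210000 - (15.405733)/(29.261450) = 1.683514

1.68351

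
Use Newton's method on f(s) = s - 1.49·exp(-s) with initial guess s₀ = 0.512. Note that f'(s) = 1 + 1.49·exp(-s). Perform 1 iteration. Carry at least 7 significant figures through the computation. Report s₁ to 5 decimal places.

s_0 = 0.512000: f = -0.380951, f' = 1.892951 → s_1 = 0.512000 - (-0.380951)/(1.892951) = 0.713247

0.71325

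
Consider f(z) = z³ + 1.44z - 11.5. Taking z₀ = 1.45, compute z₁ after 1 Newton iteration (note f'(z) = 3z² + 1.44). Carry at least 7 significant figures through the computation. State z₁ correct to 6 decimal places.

Newton update: z ← z − f(z)/f'(z).
z_0 = 1.450000: f = -6.363375, f' = 7.747500 → z_1 = 1.450000 - (-6.363375)/(7.747500) = 2.271346

2.271346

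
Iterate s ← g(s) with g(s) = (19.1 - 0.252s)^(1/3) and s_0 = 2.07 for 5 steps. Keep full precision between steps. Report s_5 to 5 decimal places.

2.64165

s_1 = g(2.070000) = 2.648515
s_2 = g(2.648515) = 2.641569
s_3 = g(2.641569) = 2.641653
s_4 = g(2.641653) = 2.641652
s_5 = g(2.641652) = 2.641652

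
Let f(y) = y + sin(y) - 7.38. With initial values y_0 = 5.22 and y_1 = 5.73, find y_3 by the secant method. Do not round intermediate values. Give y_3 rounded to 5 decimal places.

6.85842

f(y_0) = -3.033908, f(y_1) = -2.175400
y_2 = 5.730000 - (-2.175400)·(5.730000 - 5.220000)/(-2.175400 - (-3.033908)) = 7.022305; f(y_2) = 0.315942
y_3 = 7.022305 - (0.315942)·(7.022305 - 5.730000)/(0.315942 - (-2.175400)) = 6.858420; f(y_3) = 0.022451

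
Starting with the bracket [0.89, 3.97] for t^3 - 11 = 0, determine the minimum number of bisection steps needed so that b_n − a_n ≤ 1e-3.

12

Initial width b − a = 3.97 − 0.89 = 3.080000.
After n steps the width is (b−a)/2^n; need (b−a)/2^n ≤ 1e-3.
So n ≥ log₂(3.080000/1e-3) = log₂(3080.0000) ≈ 11.5887.
Hence n = 12.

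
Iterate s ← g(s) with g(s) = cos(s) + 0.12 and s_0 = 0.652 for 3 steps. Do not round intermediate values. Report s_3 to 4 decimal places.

s_1 = g(0.652000) = 0.914872
s_2 = g(0.914872) = 0.729892
s_3 = g(0.729892) = 0.865246

0.8652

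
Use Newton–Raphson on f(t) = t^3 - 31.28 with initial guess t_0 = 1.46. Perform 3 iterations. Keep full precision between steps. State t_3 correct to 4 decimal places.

3.3961

f'(t) = 3t^2
t_0 = 1.460000: f = -28.167864, f' = 6.394800 → t_1 = 1.460000 - (-28.167864)/(6.394800) = 5.864808
t_1 = 5.864808: f = 170.445741, f' = 103.187907 → t_2 = 5.864808 - (170.445741)/(103.187907) = 4.213008
t_2 = 4.213008: f = 43.498521, f' = 53.248311 → t_3 = 4.213008 - (43.498521)/(53.248311) = 3.396109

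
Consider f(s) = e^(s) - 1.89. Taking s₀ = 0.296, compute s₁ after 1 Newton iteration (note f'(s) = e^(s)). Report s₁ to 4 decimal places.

0.7018

s_0 = 0.296000: f = -0.545530, f' = 1.344470 → s_1 = 0.296000 - (-0.545530)/(1.344470) = 0.701758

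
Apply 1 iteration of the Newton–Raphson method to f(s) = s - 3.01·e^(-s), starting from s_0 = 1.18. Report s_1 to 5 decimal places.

1.04748

f'(s) = 1 + 3.01·e^(-s)
s_0 = 1.180000: f = 0.255091, f' = 1.924909 → s_1 = 1.180000 - (0.255091)/(1.924909) = 1.047479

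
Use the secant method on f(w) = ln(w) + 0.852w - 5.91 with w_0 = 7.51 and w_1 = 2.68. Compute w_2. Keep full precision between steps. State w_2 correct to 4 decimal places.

5.1589

f(w_0) = 2.504755, f(w_1) = -2.640823
w_2 = 2.680000 - (-2.640823)·(2.680000 - 7.510000)/(-2.640823 - (2.504755)) = 5.158861; f(w_2) = 0.126066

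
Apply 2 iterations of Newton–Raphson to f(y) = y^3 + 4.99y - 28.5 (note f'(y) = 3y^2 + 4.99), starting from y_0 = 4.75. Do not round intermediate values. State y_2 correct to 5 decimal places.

y_0 = 4.750000: f = 102.374375, f' = 72.677500 → y_1 = 4.750000 - (102.374375)/(72.677500) = 3.341388
y_1 = 3.341388: f = 25.479714, f' = 38.484628 → y_2 = 3.341388 - (25.479714)/(38.484628) = 2.679313

2.67931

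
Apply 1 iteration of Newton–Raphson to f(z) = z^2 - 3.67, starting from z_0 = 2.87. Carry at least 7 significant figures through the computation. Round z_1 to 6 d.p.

f'(z) = 2z
z_0 = 2.870000: f = 4.566900, f' = 5.740000 → z_1 = 2.870000 - (4.566900)/(5.740000) = 2.074373

2.074373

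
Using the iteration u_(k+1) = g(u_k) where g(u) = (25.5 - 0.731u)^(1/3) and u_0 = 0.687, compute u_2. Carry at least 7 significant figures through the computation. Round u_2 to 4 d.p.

2.8587

u_1 = g(0.687000) = 2.923932
u_2 = g(2.923932) = 2.858734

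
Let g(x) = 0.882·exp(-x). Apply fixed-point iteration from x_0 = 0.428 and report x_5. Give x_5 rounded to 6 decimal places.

0.526694

x_1 = g(0.428000) = 0.574898
x_2 = g(0.574898) = 0.496356
x_3 = g(0.496356) = 0.536913
x_4 = g(0.536913) = 0.515573
x_5 = g(0.515573) = 0.526694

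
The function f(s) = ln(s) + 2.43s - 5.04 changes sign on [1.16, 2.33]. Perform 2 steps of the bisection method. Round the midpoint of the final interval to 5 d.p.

1.89125

f(1.160000) = -2.072780, f(2.330000) = 1.467768 (opposite signs)
step 1: m = 1.745000, f(m) = -0.242895 < 0 → root in [1.745000, 2.330000]
step 2: m = 2.037500, f(m) = 0.622849 > 0 → root in [1.745000, 2.037500]
Midpoint of [1.745000, 2.037500] = 1.891250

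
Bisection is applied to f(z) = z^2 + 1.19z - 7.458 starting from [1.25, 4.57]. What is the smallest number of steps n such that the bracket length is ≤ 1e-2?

9

Initial width b − a = 4.57 − 1.25 = 3.320000.
After n steps the width is (b−a)/2^n; need (b−a)/2^n ≤ 1e-2.
So n ≥ log₂(3.320000/1e-2) = log₂(332.0000) ≈ 8.3750.
Hence n = 9.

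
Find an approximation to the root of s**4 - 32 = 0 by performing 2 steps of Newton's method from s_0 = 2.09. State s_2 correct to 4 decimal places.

2.3810

f'(s) = 4s**3
s_0 = 2.090000: f = -12.919702, f' = 36.517316 → s_1 = 2.090000 - (-12.919702)/(36.517316) = 2.443797
s_1 = 2.443797: f = 3.666478, f' = 58.378800 → s_2 = 2.443797 - (3.666478)/(58.378800) = 2.380992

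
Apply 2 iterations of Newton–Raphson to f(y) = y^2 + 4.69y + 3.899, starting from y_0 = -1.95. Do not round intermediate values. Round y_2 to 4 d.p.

-0.8737

f'(y) = 2y + 4.69
y_0 = -1.950000: f = -1.444000, f' = 0.790000 → y_1 = -1.950000 - (-1.444000)/(0.790000) = -0.122152
y_1 = -0.122152: f = 3.341029, f' = 4.445696 → y_2 = -0.122152 - (3.341029)/(4.445696) = -0.873672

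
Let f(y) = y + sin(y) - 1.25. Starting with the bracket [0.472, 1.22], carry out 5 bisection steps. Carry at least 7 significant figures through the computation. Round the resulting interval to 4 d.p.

f(0.472000) = -0.323331, f(1.220000) = 0.909099 (opposite signs)
step 1: m = 0.846000, f(m) = 0.344634 > 0 → root in [0.472000, 0.846000]
step 2: m = 0.659000, f(m) = 0.021327 > 0 → root in [0.472000, 0.659000]
step 3: m = 0.565500, f(m) = -0.148662 < 0 → root in [0.565500, 0.659000]
step 4: m = 0.612250, f(m) = -0.063040 < 0 → root in [0.612250, 0.659000]
step 5: m = 0.635625, f(m) = -0.020694 < 0 → root in [0.635625, 0.659000]

[0.6356, 0.6590]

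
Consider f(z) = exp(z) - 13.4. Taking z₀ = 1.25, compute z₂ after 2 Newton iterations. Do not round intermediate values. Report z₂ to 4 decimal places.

3.3137

f'(z) = exp(z)
z_0 = 1.250000: f = -9.909657, f' = 3.490343 → z_1 = 1.250000 - (-9.909657)/(3.490343) = 4.089164
z_1 = 4.089164: f = 46.289987, f' = 59.689987 → z_2 = 4.089164 - (46.289987)/(59.689987) = 3.313658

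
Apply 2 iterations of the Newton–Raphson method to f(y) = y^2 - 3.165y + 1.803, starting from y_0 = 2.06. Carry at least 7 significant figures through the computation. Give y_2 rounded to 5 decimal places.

f'(y) = 2y - 3.165
y_0 = 2.060000: f = -0.473300, f' = 0.955000 → y_1 = 2.060000 - (-0.473300)/(0.955000) = 2.555602
y_1 = 2.555602: f = 0.245621, f' = 1.946204 → y_2 = 2.555602 - (0.245621)/(1.946204) = 2.429397

2.42940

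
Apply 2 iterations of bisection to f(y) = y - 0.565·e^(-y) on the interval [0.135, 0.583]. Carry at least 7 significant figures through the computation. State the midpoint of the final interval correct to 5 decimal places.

f(0.135000) = -0.358649, f(0.583000) = 0.267605 (opposite signs)
step 1: m = 0.359000, f(m) = -0.035582 < 0 → root in [0.359000, 0.583000]
step 2: m = 0.471000, f(m) = 0.118227 > 0 → root in [0.359000, 0.471000]
Midpoint of [0.359000, 0.471000] = 0.415000

0.41500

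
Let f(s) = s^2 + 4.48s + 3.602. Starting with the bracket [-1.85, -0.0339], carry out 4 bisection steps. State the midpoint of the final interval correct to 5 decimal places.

f(-1.850000) = -1.263500, f(-0.033900) = 3.451277 (opposite signs)
step 1: m = -0.941950, f(m) = 0.269334 > 0 → root in [-1.850000, -0.941950]
step 2: m = -1.395975, f(m) = -0.703222 < 0 → root in [-1.395975, -0.941950]
step 3: m = -1.168963, f(m) = -0.268479 < 0 → root in [-1.168963, -0.941950]
step 4: m = -1.055456, f(m) = -0.012456 < 0 → root in [-1.055456, -0.941950]
Midpoint of [-1.055456, -0.941950] = -0.998703

-0.99870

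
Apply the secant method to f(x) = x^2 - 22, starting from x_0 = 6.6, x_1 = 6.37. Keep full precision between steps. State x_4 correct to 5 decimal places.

4.69136

f(x_0) = 21.560000, f(x_1) = 18.576900
x_2 = 6.370000 - (18.576900)·(6.370000 - 6.600000)/(18.576900 - (21.560000)) = 4.937702; f(x_2) = 2.380905
x_3 = 4.937702 - (2.380905)·(4.937702 - 6.370000)/(2.380905 - (18.576900)) = 4.727146; f(x_3) = 0.345913
x_4 = 4.727146 - (0.345913)·(4.727146 - 4.937702)/(0.345913 - (2.380905)) = 4.691356; f(x_4) = 0.008817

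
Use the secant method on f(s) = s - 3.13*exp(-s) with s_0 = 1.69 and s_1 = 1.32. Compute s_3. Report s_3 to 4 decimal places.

Secant update: s_(k+1) = s_k − f(s_k)·(s_k − s_(k-1))/(f(s_k) − f(s_(k-1))).
f(s_0) = 1.112454, f(s_1) = 0.483867
s_2 = 1.320000 - (0.483867)·(1.320000 - 1.690000)/(0.483867 - (1.112454)) = 1.035186; f(s_2) = -0.076466
s_3 = 1.035186 - (-0.076466)·(1.035186 - 1.320000)/(-0.076466 - (0.483867)) = 1.074053; f(s_3) = 0.004779

1.0741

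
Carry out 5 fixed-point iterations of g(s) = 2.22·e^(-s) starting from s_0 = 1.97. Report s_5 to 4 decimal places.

0.5279

s_1 = g(1.970000) = 0.309594
s_2 = g(0.309594) = 1.628913
s_3 = g(1.628913) = 0.435437
s_4 = g(0.435437) = 1.436300
s_5 = g(1.436300) = 0.527929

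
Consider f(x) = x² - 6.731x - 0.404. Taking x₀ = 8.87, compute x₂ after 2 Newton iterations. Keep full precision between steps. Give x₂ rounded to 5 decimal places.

f'(x) = 2x - 6.731
x_0 = 8.870000: f = 18.568930, f' = 11.009000 → x_1 = 8.870000 - (18.568930)/(11.009000) = 7.183295
x_1 = 7.183295: f = 2.844972, f' = 7.635591 → x_2 = 7.183295 - (2.844972)/(7.635591) = 6.810702

6.81070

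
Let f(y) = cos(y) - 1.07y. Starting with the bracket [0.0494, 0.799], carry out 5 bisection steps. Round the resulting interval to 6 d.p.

f(0.049400) = 0.945922, f(0.799000) = -0.157506 (opposite signs)
step 1: m = 0.424200, f(m) = 0.457474 > 0 → root in [0.424200, 0.799000]
step 2: m = 0.611600, f(m) = 0.164318 > 0 → root in [0.611600, 0.799000]
step 3: m = 0.705300, f(m) = 0.006746 > 0 → root in [0.705300, 0.799000]
step 4: m = 0.752150, f(m) = -0.074579 < 0 → root in [0.705300, 0.752150]
step 5: m = 0.728725, f(m) = -0.033712 < 0 → root in [0.705300, 0.728725]

[0.705300, 0.728725]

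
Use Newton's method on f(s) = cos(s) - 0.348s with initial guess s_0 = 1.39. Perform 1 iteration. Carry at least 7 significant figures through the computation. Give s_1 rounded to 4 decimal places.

1.1618

Newton update: s ← s − f(s)/f'(s).
f'(s) = -sin(s) - 0.348
s_0 = 1.390000: f = -0.303907, f' = -1.331701 → s_1 = 1.390000 - (-0.303907)/(-1.331701) = 1.161790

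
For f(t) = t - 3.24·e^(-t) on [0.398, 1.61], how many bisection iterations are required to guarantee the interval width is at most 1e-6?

21

Initial width b − a = 1.61 − 0.398 = 1.212000.
After n steps the width is (b−a)/2^n; need (b−a)/2^n ≤ 1e-6.
So n ≥ log₂(1.212000/1e-6) = log₂(1212000.0000) ≈ 20.2090.
Hence n = 21.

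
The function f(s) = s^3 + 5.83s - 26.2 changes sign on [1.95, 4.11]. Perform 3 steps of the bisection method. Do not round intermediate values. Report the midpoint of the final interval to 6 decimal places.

2.355000

f(1.950000) = -7.416625, f(4.110000) = 67.187831 (opposite signs)
step 1: m = 3.030000, f(m) = 19.283027 > 0 → root in [1.950000, 3.030000]
step 2: m = 2.490000, f(m) = 3.754949 > 0 → root in [1.950000, 2.490000]
step 3: m = 2.220000, f(m) = -2.316352 < 0 → root in [2.220000, 2.490000]
Midpoint of [2.220000, 2.490000] = 2.355000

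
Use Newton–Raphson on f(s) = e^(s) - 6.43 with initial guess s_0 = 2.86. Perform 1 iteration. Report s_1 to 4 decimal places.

2.2282

f'(s) = e^(s)
s_0 = 2.860000: f = 11.031527, f' = 17.461527 → s_1 = 2.860000 - (11.031527)/(17.461527) = 2.228238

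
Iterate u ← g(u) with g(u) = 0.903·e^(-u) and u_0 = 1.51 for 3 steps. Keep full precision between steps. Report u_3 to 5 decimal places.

0.43096

u_1 = g(1.510000) = 0.199482
u_2 = g(0.199482) = 0.739697
u_3 = g(0.739697) = 0.430964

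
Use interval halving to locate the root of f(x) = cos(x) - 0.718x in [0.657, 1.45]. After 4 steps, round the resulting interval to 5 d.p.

[0.85525, 0.90481]

f(0.657000) = 0.320102, f(1.450000) = -0.920597 (opposite signs)
step 1: m = 1.053500, f(m) = -0.261881 < 0 → root in [0.657000, 1.053500]
step 2: m = 0.855250, f(m) = 0.041960 > 0 → root in [0.855250, 1.053500]
step 3: m = 0.954375, f(m) = -0.107122 < 0 → root in [0.855250, 0.954375]
step 4: m = 0.904813, f(m) = -0.031822 < 0 → root in [0.855250, 0.904813]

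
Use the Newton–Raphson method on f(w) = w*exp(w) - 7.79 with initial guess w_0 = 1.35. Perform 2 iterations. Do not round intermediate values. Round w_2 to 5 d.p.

Newton update: w ← w − f(w)/f'(w).
f'(w) = (w+1)*exp(w)
w_0 = 1.350000: f = -2.582476, f' = 9.064950 → w_1 = 1.350000 - (-2.582476)/(9.064950) = 1.634886
w_1 = 1.634886: f = 0.595120, f' = 13.513993 → w_2 = 1.634886 - (0.595120)/(13.513993) = 1.590848

1.59085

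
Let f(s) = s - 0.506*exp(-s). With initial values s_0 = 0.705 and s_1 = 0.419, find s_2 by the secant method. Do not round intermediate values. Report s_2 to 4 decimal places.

Secant update: s_(k+1) = s_k − f(s_k)·(s_k − s_(k-1))/(f(s_k) − f(s_(k-1))).
f(s_0) = 0.454981, f(s_1) = 0.086202
s_2 = 0.419000 - (0.086202)·(0.419000 - 0.705000)/(0.086202 - (0.454981)) = 0.352148; f(s_2) = -0.003659

0.3521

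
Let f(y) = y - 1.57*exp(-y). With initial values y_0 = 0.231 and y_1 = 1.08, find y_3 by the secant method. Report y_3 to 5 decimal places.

Secant update: y_(k+1) = y_k − f(y_k)·(y_k − y_(k-1))/(f(y_k) − f(y_(k-1))).
f(y_0) = -1.015171, f(y_1) = 0.546835
y_2 = 1.080000 - (0.546835)·(1.080000 - 0.231000)/(0.546835 - (-1.015171)) = 0.782778; f(y_2) = 0.065077
y_3 = 0.782778 - (0.065077)·(0.782778 - 1.080000)/(0.065077 - (0.546835)) = 0.742628; f(y_3) = -0.004474

0.74263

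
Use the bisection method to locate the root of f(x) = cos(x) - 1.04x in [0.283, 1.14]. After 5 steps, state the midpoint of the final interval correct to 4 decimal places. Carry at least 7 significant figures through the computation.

0.7249

f(0.283000) = 0.665902, f(1.140000) = -0.768005 (opposite signs)
step 1: m = 0.711500, f(m) = 0.017423 > 0 → root in [0.711500, 1.140000]
step 2: m = 0.925750, f(m) = -0.361545 < 0 → root in [0.711500, 0.925750]
step 3: m = 0.818625, f(m) = -0.168144 < 0 → root in [0.711500, 0.818625]
step 4: m = 0.765062, f(m) = -0.074326 < 0 → root in [0.711500, 0.765062]
step 5: m = 0.738281, f(m) = -0.028186 < 0 → root in [0.711500, 0.738281]
Midpoint of [0.711500, 0.738281] = 0.724891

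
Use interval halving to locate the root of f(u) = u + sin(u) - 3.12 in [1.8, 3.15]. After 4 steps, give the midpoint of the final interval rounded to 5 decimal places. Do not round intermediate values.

f(1.800000) = -0.346152, f(3.150000) = 0.021593 (opposite signs)
step 1: m = 2.475000, f(m) = -0.026688 < 0 → root in [2.475000, 3.150000]
step 2: m = 2.812500, f(m) = 0.015685 > 0 → root in [2.475000, 2.812500]
step 3: m = 2.643750, f(m) = 0.001281 > 0 → root in [2.475000, 2.643750]
step 4: m = 2.559375, f(m) = -0.010747 < 0 → root in [2.559375, 2.643750]
Midpoint of [2.559375, 2.643750] = 2.601562

2.60156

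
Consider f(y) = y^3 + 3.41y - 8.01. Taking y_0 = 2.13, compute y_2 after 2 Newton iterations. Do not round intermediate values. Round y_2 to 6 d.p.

Newton update: y ← y − f(y)/f'(y).
f'(y) = 3y^2 + 3.41
y_0 = 2.130000: f = 8.916897, f' = 17.020700 → y_1 = 2.130000 - (8.916897)/(17.020700) = 1.606115
y_1 = 1.606115: f = 1.609990, f' = 11.148812 → y_2 = 1.606115 - (1.609990)/(11.148812) = 1.461705

1.461705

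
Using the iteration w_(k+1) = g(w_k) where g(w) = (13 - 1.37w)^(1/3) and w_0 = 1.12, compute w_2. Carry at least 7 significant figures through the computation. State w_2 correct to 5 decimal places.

w_1 = g(1.120000) = 2.254926
w_2 = g(2.254926) = 2.148006

2.14801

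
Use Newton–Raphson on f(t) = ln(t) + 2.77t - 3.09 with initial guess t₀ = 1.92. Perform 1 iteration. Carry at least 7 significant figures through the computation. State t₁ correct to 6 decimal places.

1.044621

Newton update: t ← t − f(t)/f'(t).
f'(t) = 1/t + 2.77
t_0 = 1.920000: f = 2.880725, f' = 3.290833 → t_1 = 1.920000 - (2.880725)/(3.290833) = 1.044621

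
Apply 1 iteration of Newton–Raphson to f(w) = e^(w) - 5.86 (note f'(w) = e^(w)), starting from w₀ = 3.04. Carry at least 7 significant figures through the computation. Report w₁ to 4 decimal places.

w_0 = 3.040000: f = 15.045243, f' = 20.905243 → w_1 = 3.040000 - (15.045243)/(20.905243) = 2.320312

2.3203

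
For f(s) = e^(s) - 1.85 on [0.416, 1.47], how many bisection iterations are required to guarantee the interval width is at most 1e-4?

Initial width b − a = 1.47 − 0.416 = 1.054000.
After n steps the width is (b−a)/2^n; need (b−a)/2^n ≤ 1e-4.
So n ≥ log₂(1.054000/1e-4) = log₂(10540.0000) ≈ 13.3636.
Hence n = 14.

14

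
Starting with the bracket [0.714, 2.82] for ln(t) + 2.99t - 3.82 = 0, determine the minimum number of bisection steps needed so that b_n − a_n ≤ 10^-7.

25

Initial width b − a = 2.82 − 0.714 = 2.106000.
After n steps the width is (b−a)/2^n; need (b−a)/2^n ≤ 10^-7.
So n ≥ log₂(2.106000/10^-7) = log₂(21060000.0000) ≈ 24.3280.
Hence n = 25.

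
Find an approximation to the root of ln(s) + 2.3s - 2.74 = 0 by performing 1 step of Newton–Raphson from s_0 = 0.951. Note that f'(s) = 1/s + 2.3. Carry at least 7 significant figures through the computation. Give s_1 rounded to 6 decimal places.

1.130901

s_0 = 0.951000: f = -0.602941, f' = 3.351525 → s_1 = 0.951000 - (-0.602941)/(3.351525) = 1.130901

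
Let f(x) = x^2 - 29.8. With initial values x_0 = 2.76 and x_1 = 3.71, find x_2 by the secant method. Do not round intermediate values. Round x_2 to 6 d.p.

f(x_0) = -22.182400, f(x_1) = -16.035900
x_2 = 3.710000 - (-16.035900)·(3.710000 - 2.760000)/(-16.035900 - (-22.182400)) = 6.188501; f(x_2) = 8.497542

6.188501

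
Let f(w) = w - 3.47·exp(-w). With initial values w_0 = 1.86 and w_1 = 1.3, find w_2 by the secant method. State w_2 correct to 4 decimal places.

1.0945

Secant update: w_(k+1) = w_k − f(w_k)·(w_k − w_(k-1))/(f(w_k) − f(w_(k-1))).
f(w_0) = 1.319816, f(w_1) = 0.354315
w_2 = 1.300000 - (0.354315)·(1.300000 - 1.860000)/(0.354315 - (1.319816)) = 1.094494; f(w_2) = -0.066946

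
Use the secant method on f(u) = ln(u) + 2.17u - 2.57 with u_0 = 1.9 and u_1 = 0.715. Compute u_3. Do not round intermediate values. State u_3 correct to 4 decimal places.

f(u_0) = 2.194854, f(u_1) = -1.353923
u_2 = 0.715000 - (-1.353923)·(0.715000 - 1.900000)/(-1.353923 - (2.194854)) = 1.167099; f(u_2) = 0.117126
u_3 = 1.167099 - (0.117126)·(1.167099 - 0.715000)/(0.117126 - (-1.353923)) = 1.131103; f(u_3) = 0.007685

1.1311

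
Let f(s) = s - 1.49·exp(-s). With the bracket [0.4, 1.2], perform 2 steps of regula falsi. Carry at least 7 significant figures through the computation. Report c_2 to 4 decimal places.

f(0.400000) = -0.598777, f(1.200000) = 0.751221
step 1: c = 0.754831, f(c) = 0.054397 > 0 → new bracket [0.400000, 0.754831]
step 2: c = 0.725280, f(c) = 0.003839 > 0 → new bracket [0.400000, 0.725280]

0.7253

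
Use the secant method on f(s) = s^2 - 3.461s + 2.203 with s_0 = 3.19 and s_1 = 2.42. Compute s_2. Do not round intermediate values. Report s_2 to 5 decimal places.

f(s_0) = 1.338510, f(s_1) = -0.316220
s_2 = 2.420000 - (-0.316220)·(2.420000 - 3.190000)/(-0.316220 - (1.338510)) = 2.567148; f(s_2) = -0.091651

2.56715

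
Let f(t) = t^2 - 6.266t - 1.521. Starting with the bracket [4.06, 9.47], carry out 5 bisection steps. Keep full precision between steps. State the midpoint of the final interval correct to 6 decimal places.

6.511406

f(4.060000) = -10.477360, f(9.470000) = 28.820880 (opposite signs)
step 1: m = 6.765000, f(m) = 1.854735 > 0 → root in [4.060000, 6.765000]
step 2: m = 5.412500, f(m) = -6.140569 < 0 → root in [5.412500, 6.765000]
step 3: m = 6.088750, f(m) = -2.600231 < 0 → root in [6.088750, 6.765000]
step 4: m = 6.426875, f(m) = -0.487076 < 0 → root in [6.426875, 6.765000]
step 5: m = 6.595938, f(m) = 0.655247 > 0 → root in [6.426875, 6.595938]
Midpoint of [6.426875, 6.595938] = 6.511406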